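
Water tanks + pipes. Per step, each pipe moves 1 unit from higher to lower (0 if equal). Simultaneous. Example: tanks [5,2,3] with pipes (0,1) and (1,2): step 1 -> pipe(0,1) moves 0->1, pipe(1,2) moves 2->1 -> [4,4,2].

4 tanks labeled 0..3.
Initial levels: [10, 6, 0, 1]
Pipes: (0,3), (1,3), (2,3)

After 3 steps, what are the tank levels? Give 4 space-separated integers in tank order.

Step 1: flows [0->3,1->3,3->2] -> levels [9 5 1 2]
Step 2: flows [0->3,1->3,3->2] -> levels [8 4 2 3]
Step 3: flows [0->3,1->3,3->2] -> levels [7 3 3 4]

Answer: 7 3 3 4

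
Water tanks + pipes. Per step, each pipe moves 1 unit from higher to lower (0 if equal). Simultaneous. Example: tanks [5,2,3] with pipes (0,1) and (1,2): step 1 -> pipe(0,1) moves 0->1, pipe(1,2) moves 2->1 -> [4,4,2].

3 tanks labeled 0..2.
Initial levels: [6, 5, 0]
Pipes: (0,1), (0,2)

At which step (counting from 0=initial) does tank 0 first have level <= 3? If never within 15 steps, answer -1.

Step 1: flows [0->1,0->2] -> levels [4 6 1]
Step 2: flows [1->0,0->2] -> levels [4 5 2]
Step 3: flows [1->0,0->2] -> levels [4 4 3]
Step 4: flows [0=1,0->2] -> levels [3 4 4]
Tank 0 first reaches <=3 at step 4

Answer: 4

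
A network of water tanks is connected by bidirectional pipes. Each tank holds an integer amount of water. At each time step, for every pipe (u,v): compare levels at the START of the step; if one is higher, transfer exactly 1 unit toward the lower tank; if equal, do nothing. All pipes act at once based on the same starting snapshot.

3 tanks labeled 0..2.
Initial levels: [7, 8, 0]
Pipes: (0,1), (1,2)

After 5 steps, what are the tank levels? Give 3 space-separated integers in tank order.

Answer: 5 5 5

Derivation:
Step 1: flows [1->0,1->2] -> levels [8 6 1]
Step 2: flows [0->1,1->2] -> levels [7 6 2]
Step 3: flows [0->1,1->2] -> levels [6 6 3]
Step 4: flows [0=1,1->2] -> levels [6 5 4]
Step 5: flows [0->1,1->2] -> levels [5 5 5]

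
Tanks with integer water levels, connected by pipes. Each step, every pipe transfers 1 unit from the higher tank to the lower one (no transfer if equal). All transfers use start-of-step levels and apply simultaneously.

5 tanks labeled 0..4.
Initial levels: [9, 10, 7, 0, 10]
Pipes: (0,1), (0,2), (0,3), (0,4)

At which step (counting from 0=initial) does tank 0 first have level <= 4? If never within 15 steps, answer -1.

Step 1: flows [1->0,0->2,0->3,4->0] -> levels [9 9 8 1 9]
Step 2: flows [0=1,0->2,0->3,0=4] -> levels [7 9 9 2 9]
Step 3: flows [1->0,2->0,0->3,4->0] -> levels [9 8 8 3 8]
Step 4: flows [0->1,0->2,0->3,0->4] -> levels [5 9 9 4 9]
Step 5: flows [1->0,2->0,0->3,4->0] -> levels [7 8 8 5 8]
Step 6: flows [1->0,2->0,0->3,4->0] -> levels [9 7 7 6 7]
Step 7: flows [0->1,0->2,0->3,0->4] -> levels [5 8 8 7 8]
Step 8: flows [1->0,2->0,3->0,4->0] -> levels [9 7 7 6 7]
  -> period-2 cycle (repeats step 6); tank 0 never drops to <=4
Tank 0 never reaches <=4 within 15 steps

Answer: -1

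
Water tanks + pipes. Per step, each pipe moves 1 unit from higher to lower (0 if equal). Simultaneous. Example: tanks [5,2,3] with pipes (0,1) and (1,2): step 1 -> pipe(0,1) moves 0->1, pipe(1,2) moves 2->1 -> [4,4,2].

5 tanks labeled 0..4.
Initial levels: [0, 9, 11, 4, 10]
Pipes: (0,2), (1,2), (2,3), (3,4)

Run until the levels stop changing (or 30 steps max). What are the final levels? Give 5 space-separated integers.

Step 1: flows [2->0,2->1,2->3,4->3] -> levels [1 10 8 6 9]
Step 2: flows [2->0,1->2,2->3,4->3] -> levels [2 9 7 8 8]
Step 3: flows [2->0,1->2,3->2,3=4] -> levels [3 8 8 7 8]
Step 4: flows [2->0,1=2,2->3,4->3] -> levels [4 8 6 9 7]
Step 5: flows [2->0,1->2,3->2,3->4] -> levels [5 7 7 7 8]
Step 6: flows [2->0,1=2,2=3,4->3] -> levels [6 7 6 8 7]
Step 7: flows [0=2,1->2,3->2,3->4] -> levels [6 6 8 6 8]
Step 8: flows [2->0,2->1,2->3,4->3] -> levels [7 7 5 8 7]
Step 9: flows [0->2,1->2,3->2,3->4] -> levels [6 6 8 6 8]
  -> period-2 cycle: step 9 state = step 7 state; never stabilizes
  -> state at step 30: (30-7) mod 2 = 1, same as step 8 -> [7 7 5 8 7]

Answer: 7 7 5 8 7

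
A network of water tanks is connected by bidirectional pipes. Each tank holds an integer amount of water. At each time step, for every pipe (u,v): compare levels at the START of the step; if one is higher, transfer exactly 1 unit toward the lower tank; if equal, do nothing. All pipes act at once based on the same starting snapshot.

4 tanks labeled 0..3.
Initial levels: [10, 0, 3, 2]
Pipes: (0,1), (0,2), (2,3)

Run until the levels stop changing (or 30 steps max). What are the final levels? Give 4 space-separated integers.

Answer: 3 4 5 3

Derivation:
Step 1: flows [0->1,0->2,2->3] -> levels [8 1 3 3]
Step 2: flows [0->1,0->2,2=3] -> levels [6 2 4 3]
Step 3: flows [0->1,0->2,2->3] -> levels [4 3 4 4]
Step 4: flows [0->1,0=2,2=3] -> levels [3 4 4 4]
Step 5: flows [1->0,2->0,2=3] -> levels [5 3 3 4]
Step 6: flows [0->1,0->2,3->2] -> levels [3 4 5 3]
Step 7: flows [1->0,2->0,2->3] -> levels [5 3 3 4]
  -> period-2 cycle: step 7 state = step 5 state; never stabilizes
  -> state at step 30: (30-5) mod 2 = 1, same as step 6 -> [3 4 5 3]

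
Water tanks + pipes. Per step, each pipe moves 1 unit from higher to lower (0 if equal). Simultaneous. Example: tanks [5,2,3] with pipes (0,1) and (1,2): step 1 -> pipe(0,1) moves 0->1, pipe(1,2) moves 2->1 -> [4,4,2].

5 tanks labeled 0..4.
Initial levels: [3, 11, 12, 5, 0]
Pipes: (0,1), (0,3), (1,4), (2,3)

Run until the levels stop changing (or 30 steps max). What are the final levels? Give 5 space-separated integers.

Answer: 5 7 6 8 5

Derivation:
Step 1: flows [1->0,3->0,1->4,2->3] -> levels [5 9 11 5 1]
Step 2: flows [1->0,0=3,1->4,2->3] -> levels [6 7 10 6 2]
Step 3: flows [1->0,0=3,1->4,2->3] -> levels [7 5 9 7 3]
Step 4: flows [0->1,0=3,1->4,2->3] -> levels [6 5 8 8 4]
Step 5: flows [0->1,3->0,1->4,2=3] -> levels [6 5 8 7 5]
Step 6: flows [0->1,3->0,1=4,2->3] -> levels [6 6 7 7 5]
Step 7: flows [0=1,3->0,1->4,2=3] -> levels [7 5 7 6 6]
Step 8: flows [0->1,0->3,4->1,2->3] -> levels [5 7 6 8 5]
Step 9: flows [1->0,3->0,1->4,3->2] -> levels [7 5 7 6 6]
  -> period-2 cycle: step 9 state = step 7 state; never stabilizes
  -> state at step 30: (30-7) mod 2 = 1, same as step 8 -> [5 7 6 8 5]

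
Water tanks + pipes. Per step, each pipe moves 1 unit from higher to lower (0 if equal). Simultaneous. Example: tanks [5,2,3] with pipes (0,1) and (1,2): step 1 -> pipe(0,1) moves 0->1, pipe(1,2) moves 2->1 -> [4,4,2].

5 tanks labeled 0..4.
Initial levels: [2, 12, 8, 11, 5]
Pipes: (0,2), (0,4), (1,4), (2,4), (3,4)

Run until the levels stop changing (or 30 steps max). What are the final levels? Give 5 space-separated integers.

Step 1: flows [2->0,4->0,1->4,2->4,3->4] -> levels [4 11 6 10 7]
Step 2: flows [2->0,4->0,1->4,4->2,3->4] -> levels [6 10 6 9 7]
Step 3: flows [0=2,4->0,1->4,4->2,3->4] -> levels [7 9 7 8 7]
Step 4: flows [0=2,0=4,1->4,2=4,3->4] -> levels [7 8 7 7 9]
Step 5: flows [0=2,4->0,4->1,4->2,4->3] -> levels [8 9 8 8 5]
Step 6: flows [0=2,0->4,1->4,2->4,3->4] -> levels [7 8 7 7 9]
  -> period-2 cycle: step 6 state = step 4 state; never stabilizes
  -> state at step 30: (30-4) mod 2 = 0, same as step 4 -> [7 8 7 7 9]

Answer: 7 8 7 7 9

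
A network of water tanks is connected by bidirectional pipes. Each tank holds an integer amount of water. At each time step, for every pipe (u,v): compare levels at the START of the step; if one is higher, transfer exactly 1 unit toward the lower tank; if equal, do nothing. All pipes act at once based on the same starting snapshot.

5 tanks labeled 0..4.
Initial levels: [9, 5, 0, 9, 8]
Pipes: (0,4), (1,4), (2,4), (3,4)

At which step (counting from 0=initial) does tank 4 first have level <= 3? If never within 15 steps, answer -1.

Step 1: flows [0->4,4->1,4->2,3->4] -> levels [8 6 1 8 8]
Step 2: flows [0=4,4->1,4->2,3=4] -> levels [8 7 2 8 6]
Step 3: flows [0->4,1->4,4->2,3->4] -> levels [7 6 3 7 8]
Step 4: flows [4->0,4->1,4->2,4->3] -> levels [8 7 4 8 4]
Step 5: flows [0->4,1->4,2=4,3->4] -> levels [7 6 4 7 7]
Step 6: flows [0=4,4->1,4->2,3=4] -> levels [7 7 5 7 5]
Step 7: flows [0->4,1->4,2=4,3->4] -> levels [6 6 5 6 8]
Step 8: flows [4->0,4->1,4->2,4->3] -> levels [7 7 6 7 4]
Step 9: flows [0->4,1->4,2->4,3->4] -> levels [6 6 5 6 8]
  -> period-2 cycle (repeats step 7); tank 4 never drops to <=3
Tank 4 never reaches <=3 within 15 steps

Answer: -1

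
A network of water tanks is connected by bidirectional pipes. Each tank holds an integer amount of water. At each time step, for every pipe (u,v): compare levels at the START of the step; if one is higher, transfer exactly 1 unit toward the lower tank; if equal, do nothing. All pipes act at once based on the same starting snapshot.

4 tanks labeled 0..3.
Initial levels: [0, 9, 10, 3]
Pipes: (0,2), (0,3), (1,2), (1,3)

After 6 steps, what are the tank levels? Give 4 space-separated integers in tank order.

Step 1: flows [2->0,3->0,2->1,1->3] -> levels [2 9 8 3]
Step 2: flows [2->0,3->0,1->2,1->3] -> levels [4 7 8 3]
Step 3: flows [2->0,0->3,2->1,1->3] -> levels [4 7 6 5]
Step 4: flows [2->0,3->0,1->2,1->3] -> levels [6 5 6 5]
Step 5: flows [0=2,0->3,2->1,1=3] -> levels [5 6 5 6]
Step 6: flows [0=2,3->0,1->2,1=3] -> levels [6 5 6 5]

Answer: 6 5 6 5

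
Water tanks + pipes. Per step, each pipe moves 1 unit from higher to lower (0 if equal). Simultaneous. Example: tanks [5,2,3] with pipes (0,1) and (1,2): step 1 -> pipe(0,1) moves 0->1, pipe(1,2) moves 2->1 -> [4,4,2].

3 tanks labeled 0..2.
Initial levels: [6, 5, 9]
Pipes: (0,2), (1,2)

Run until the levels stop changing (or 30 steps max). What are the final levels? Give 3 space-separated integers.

Step 1: flows [2->0,2->1] -> levels [7 6 7]
Step 2: flows [0=2,2->1] -> levels [7 7 6]
Step 3: flows [0->2,1->2] -> levels [6 6 8]
Step 4: flows [2->0,2->1] -> levels [7 7 6]
  -> period-2 cycle: step 4 state = step 2 state; never stabilizes
  -> state at step 30: (30-2) mod 2 = 0, same as step 2 -> [7 7 6]

Answer: 7 7 6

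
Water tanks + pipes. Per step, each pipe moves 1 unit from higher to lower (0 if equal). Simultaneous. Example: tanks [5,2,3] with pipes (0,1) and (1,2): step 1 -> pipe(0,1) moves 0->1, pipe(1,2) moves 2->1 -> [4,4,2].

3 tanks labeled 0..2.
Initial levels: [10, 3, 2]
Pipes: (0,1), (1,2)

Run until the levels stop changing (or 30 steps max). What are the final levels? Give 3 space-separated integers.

Answer: 5 5 5

Derivation:
Step 1: flows [0->1,1->2] -> levels [9 3 3]
Step 2: flows [0->1,1=2] -> levels [8 4 3]
Step 3: flows [0->1,1->2] -> levels [7 4 4]
Step 4: flows [0->1,1=2] -> levels [6 5 4]
Step 5: flows [0->1,1->2] -> levels [5 5 5]
Step 6: flows [0=1,1=2] -> levels [5 5 5]
  -> stable (no change)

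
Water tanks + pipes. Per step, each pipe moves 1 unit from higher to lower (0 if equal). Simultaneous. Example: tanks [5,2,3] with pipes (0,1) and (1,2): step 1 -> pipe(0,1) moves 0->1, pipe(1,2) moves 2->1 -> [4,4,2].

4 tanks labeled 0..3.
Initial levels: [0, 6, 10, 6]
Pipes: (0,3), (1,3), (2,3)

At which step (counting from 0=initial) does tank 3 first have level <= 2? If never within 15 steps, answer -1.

Answer: -1

Derivation:
Step 1: flows [3->0,1=3,2->3] -> levels [1 6 9 6]
Step 2: flows [3->0,1=3,2->3] -> levels [2 6 8 6]
Step 3: flows [3->0,1=3,2->3] -> levels [3 6 7 6]
Step 4: flows [3->0,1=3,2->3] -> levels [4 6 6 6]
Step 5: flows [3->0,1=3,2=3] -> levels [5 6 6 5]
Step 6: flows [0=3,1->3,2->3] -> levels [5 5 5 7]
Step 7: flows [3->0,3->1,3->2] -> levels [6 6 6 4]
Step 8: flows [0->3,1->3,2->3] -> levels [5 5 5 7]
  -> period-2 cycle (repeats step 6); tank 3 never drops to <=2
Tank 3 never reaches <=2 within 15 steps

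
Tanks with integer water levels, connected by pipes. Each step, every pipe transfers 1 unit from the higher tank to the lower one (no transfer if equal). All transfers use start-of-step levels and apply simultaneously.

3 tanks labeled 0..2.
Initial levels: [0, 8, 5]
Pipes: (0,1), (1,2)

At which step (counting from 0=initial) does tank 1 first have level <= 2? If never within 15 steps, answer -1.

Answer: -1

Derivation:
Step 1: flows [1->0,1->2] -> levels [1 6 6]
Step 2: flows [1->0,1=2] -> levels [2 5 6]
Step 3: flows [1->0,2->1] -> levels [3 5 5]
Step 4: flows [1->0,1=2] -> levels [4 4 5]
Step 5: flows [0=1,2->1] -> levels [4 5 4]
Step 6: flows [1->0,1->2] -> levels [5 3 5]
Step 7: flows [0->1,2->1] -> levels [4 5 4]
  -> period-2 cycle (repeats step 5); tank 1 never drops to <=2
Tank 1 never reaches <=2 within 15 steps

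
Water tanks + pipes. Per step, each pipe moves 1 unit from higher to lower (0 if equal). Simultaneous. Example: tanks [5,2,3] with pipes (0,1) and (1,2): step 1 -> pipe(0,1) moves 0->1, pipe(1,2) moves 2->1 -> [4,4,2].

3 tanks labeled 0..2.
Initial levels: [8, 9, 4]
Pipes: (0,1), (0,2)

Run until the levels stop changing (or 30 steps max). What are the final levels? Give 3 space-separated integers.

Answer: 7 7 7

Derivation:
Step 1: flows [1->0,0->2] -> levels [8 8 5]
Step 2: flows [0=1,0->2] -> levels [7 8 6]
Step 3: flows [1->0,0->2] -> levels [7 7 7]
Step 4: flows [0=1,0=2] -> levels [7 7 7]
  -> stable (no change)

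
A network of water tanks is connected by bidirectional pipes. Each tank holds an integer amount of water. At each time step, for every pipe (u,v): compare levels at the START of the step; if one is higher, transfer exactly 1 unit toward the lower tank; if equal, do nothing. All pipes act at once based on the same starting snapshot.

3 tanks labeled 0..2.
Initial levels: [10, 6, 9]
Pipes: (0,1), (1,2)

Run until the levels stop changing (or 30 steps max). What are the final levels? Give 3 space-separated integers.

Step 1: flows [0->1,2->1] -> levels [9 8 8]
Step 2: flows [0->1,1=2] -> levels [8 9 8]
Step 3: flows [1->0,1->2] -> levels [9 7 9]
Step 4: flows [0->1,2->1] -> levels [8 9 8]
  -> period-2 cycle: step 4 state = step 2 state; never stabilizes
  -> state at step 30: (30-2) mod 2 = 0, same as step 2 -> [8 9 8]

Answer: 8 9 8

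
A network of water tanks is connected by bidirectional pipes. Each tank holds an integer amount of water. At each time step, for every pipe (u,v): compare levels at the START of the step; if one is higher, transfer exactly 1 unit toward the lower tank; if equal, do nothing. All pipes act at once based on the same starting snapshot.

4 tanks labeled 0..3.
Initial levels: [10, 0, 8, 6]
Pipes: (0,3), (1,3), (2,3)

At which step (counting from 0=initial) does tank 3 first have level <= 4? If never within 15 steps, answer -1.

Step 1: flows [0->3,3->1,2->3] -> levels [9 1 7 7]
Step 2: flows [0->3,3->1,2=3] -> levels [8 2 7 7]
Step 3: flows [0->3,3->1,2=3] -> levels [7 3 7 7]
Step 4: flows [0=3,3->1,2=3] -> levels [7 4 7 6]
Step 5: flows [0->3,3->1,2->3] -> levels [6 5 6 7]
Step 6: flows [3->0,3->1,3->2] -> levels [7 6 7 4]
Tank 3 first reaches <=4 at step 6

Answer: 6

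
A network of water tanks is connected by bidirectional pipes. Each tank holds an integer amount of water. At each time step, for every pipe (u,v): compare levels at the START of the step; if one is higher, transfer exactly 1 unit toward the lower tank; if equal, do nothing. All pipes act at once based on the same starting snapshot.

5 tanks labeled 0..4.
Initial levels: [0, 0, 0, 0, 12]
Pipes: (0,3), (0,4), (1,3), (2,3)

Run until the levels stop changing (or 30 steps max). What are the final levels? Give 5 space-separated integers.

Step 1: flows [0=3,4->0,1=3,2=3] -> levels [1 0 0 0 11]
Step 2: flows [0->3,4->0,1=3,2=3] -> levels [1 0 0 1 10]
Step 3: flows [0=3,4->0,3->1,3->2] -> levels [2 1 1 -1 9]
Step 4: flows [0->3,4->0,1->3,2->3] -> levels [2 0 0 2 8]
Step 5: flows [0=3,4->0,3->1,3->2] -> levels [3 1 1 0 7]
Step 6: flows [0->3,4->0,1->3,2->3] -> levels [3 0 0 3 6]
Step 7: flows [0=3,4->0,3->1,3->2] -> levels [4 1 1 1 5]
Step 8: flows [0->3,4->0,1=3,2=3] -> levels [4 1 1 2 4]
Step 9: flows [0->3,0=4,3->1,3->2] -> levels [3 2 2 1 4]
Step 10: flows [0->3,4->0,1->3,2->3] -> levels [3 1 1 4 3]
Step 11: flows [3->0,0=4,3->1,3->2] -> levels [4 2 2 1 3]
Step 12: flows [0->3,0->4,1->3,2->3] -> levels [2 1 1 4 4]
Step 13: flows [3->0,4->0,3->1,3->2] -> levels [4 2 2 1 3]
  -> period-2 cycle: step 13 state = step 11 state; never stabilizes
  -> state at step 30: (30-11) mod 2 = 1, same as step 12 -> [2 1 1 4 4]

Answer: 2 1 1 4 4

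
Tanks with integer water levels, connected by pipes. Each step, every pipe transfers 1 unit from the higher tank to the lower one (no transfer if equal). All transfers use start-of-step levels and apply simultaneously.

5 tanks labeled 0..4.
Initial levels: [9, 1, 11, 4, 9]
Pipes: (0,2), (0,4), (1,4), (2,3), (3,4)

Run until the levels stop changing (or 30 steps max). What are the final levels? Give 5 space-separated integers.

Step 1: flows [2->0,0=4,4->1,2->3,4->3] -> levels [10 2 9 6 7]
Step 2: flows [0->2,0->4,4->1,2->3,4->3] -> levels [8 3 9 8 6]
Step 3: flows [2->0,0->4,4->1,2->3,3->4] -> levels [8 4 7 8 7]
Step 4: flows [0->2,0->4,4->1,3->2,3->4] -> levels [6 5 9 6 8]
Step 5: flows [2->0,4->0,4->1,2->3,4->3] -> levels [8 6 7 8 5]
Step 6: flows [0->2,0->4,1->4,3->2,3->4] -> levels [6 5 9 6 8]
  -> period-2 cycle: step 6 state = step 4 state; never stabilizes
  -> state at step 30: (30-4) mod 2 = 0, same as step 4 -> [6 5 9 6 8]

Answer: 6 5 9 6 8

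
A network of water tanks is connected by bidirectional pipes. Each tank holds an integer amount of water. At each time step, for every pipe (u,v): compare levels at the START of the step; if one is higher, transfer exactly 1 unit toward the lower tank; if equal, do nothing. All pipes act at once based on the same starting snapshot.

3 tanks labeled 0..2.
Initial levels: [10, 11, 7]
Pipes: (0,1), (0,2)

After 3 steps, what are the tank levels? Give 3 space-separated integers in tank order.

Answer: 10 9 9

Derivation:
Step 1: flows [1->0,0->2] -> levels [10 10 8]
Step 2: flows [0=1,0->2] -> levels [9 10 9]
Step 3: flows [1->0,0=2] -> levels [10 9 9]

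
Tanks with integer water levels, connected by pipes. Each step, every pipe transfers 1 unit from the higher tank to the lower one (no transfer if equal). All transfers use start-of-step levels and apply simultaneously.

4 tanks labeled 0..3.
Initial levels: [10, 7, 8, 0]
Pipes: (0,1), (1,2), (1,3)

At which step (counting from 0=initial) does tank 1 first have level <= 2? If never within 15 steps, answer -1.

Step 1: flows [0->1,2->1,1->3] -> levels [9 8 7 1]
Step 2: flows [0->1,1->2,1->3] -> levels [8 7 8 2]
Step 3: flows [0->1,2->1,1->3] -> levels [7 8 7 3]
Step 4: flows [1->0,1->2,1->3] -> levels [8 5 8 4]
Step 5: flows [0->1,2->1,1->3] -> levels [7 6 7 5]
Step 6: flows [0->1,2->1,1->3] -> levels [6 7 6 6]
Step 7: flows [1->0,1->2,1->3] -> levels [7 4 7 7]
Step 8: flows [0->1,2->1,3->1] -> levels [6 7 6 6]
  -> period-2 cycle (repeats step 6); tank 1 never drops to <=2
Tank 1 never reaches <=2 within 15 steps

Answer: -1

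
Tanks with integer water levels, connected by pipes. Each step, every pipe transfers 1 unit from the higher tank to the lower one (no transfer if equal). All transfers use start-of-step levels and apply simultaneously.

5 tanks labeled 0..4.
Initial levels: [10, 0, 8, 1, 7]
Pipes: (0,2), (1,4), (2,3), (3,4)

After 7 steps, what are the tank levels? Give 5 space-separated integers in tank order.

Answer: 6 5 5 6 4

Derivation:
Step 1: flows [0->2,4->1,2->3,4->3] -> levels [9 1 8 3 5]
Step 2: flows [0->2,4->1,2->3,4->3] -> levels [8 2 8 5 3]
Step 3: flows [0=2,4->1,2->3,3->4] -> levels [8 3 7 5 3]
Step 4: flows [0->2,1=4,2->3,3->4] -> levels [7 3 7 5 4]
Step 5: flows [0=2,4->1,2->3,3->4] -> levels [7 4 6 5 4]
Step 6: flows [0->2,1=4,2->3,3->4] -> levels [6 4 6 5 5]
Step 7: flows [0=2,4->1,2->3,3=4] -> levels [6 5 5 6 4]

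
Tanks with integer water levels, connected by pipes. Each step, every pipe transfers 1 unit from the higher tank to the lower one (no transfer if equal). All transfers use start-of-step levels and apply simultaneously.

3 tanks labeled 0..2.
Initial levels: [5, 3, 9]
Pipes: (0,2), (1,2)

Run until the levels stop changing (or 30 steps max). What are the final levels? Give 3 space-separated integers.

Answer: 6 6 5

Derivation:
Step 1: flows [2->0,2->1] -> levels [6 4 7]
Step 2: flows [2->0,2->1] -> levels [7 5 5]
Step 3: flows [0->2,1=2] -> levels [6 5 6]
Step 4: flows [0=2,2->1] -> levels [6 6 5]
Step 5: flows [0->2,1->2] -> levels [5 5 7]
Step 6: flows [2->0,2->1] -> levels [6 6 5]
  -> period-2 cycle: step 6 state = step 4 state; never stabilizes
  -> state at step 30: (30-4) mod 2 = 0, same as step 4 -> [6 6 5]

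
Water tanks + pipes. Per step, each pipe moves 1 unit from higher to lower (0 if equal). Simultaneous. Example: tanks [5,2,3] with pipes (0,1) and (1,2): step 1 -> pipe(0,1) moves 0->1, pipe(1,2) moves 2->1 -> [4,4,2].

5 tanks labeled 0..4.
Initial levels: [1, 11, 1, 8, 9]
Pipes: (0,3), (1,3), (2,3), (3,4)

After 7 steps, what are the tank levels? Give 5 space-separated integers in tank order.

Answer: 6 6 6 6 6

Derivation:
Step 1: flows [3->0,1->3,3->2,4->3] -> levels [2 10 2 8 8]
Step 2: flows [3->0,1->3,3->2,3=4] -> levels [3 9 3 7 8]
Step 3: flows [3->0,1->3,3->2,4->3] -> levels [4 8 4 7 7]
Step 4: flows [3->0,1->3,3->2,3=4] -> levels [5 7 5 6 7]
Step 5: flows [3->0,1->3,3->2,4->3] -> levels [6 6 6 6 6]
Step 6: flows [0=3,1=3,2=3,3=4] -> levels [6 6 6 6 6]
  -> stable; steps 7..7 unchanged -> [6 6 6 6 6]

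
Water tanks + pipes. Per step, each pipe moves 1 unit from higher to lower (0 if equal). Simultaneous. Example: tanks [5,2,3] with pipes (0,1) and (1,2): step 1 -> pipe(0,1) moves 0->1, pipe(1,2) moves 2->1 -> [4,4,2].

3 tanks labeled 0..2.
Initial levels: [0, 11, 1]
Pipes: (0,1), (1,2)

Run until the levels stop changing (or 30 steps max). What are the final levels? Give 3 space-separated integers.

Answer: 4 3 5

Derivation:
Step 1: flows [1->0,1->2] -> levels [1 9 2]
Step 2: flows [1->0,1->2] -> levels [2 7 3]
Step 3: flows [1->0,1->2] -> levels [3 5 4]
Step 4: flows [1->0,1->2] -> levels [4 3 5]
Step 5: flows [0->1,2->1] -> levels [3 5 4]
  -> period-2 cycle: step 5 state = step 3 state; never stabilizes
  -> state at step 30: (30-3) mod 2 = 1, same as step 4 -> [4 3 5]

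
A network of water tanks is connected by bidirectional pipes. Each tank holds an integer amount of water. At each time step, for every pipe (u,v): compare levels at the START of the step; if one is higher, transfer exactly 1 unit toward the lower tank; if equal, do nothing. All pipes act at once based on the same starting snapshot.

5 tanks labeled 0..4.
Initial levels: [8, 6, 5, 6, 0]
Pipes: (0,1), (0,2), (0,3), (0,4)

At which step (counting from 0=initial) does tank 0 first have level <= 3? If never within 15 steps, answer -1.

Step 1: flows [0->1,0->2,0->3,0->4] -> levels [4 7 6 7 1]
Step 2: flows [1->0,2->0,3->0,0->4] -> levels [6 6 5 6 2]
Step 3: flows [0=1,0->2,0=3,0->4] -> levels [4 6 6 6 3]
Step 4: flows [1->0,2->0,3->0,0->4] -> levels [6 5 5 5 4]
Step 5: flows [0->1,0->2,0->3,0->4] -> levels [2 6 6 6 5]
Tank 0 first reaches <=3 at step 5

Answer: 5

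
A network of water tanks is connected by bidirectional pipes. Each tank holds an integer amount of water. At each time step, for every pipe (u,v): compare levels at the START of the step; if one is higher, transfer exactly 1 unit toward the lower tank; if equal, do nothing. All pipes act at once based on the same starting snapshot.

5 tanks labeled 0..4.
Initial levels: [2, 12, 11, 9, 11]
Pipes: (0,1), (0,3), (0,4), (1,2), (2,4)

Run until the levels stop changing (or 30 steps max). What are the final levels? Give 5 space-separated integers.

Answer: 8 10 8 9 10

Derivation:
Step 1: flows [1->0,3->0,4->0,1->2,2=4] -> levels [5 10 12 8 10]
Step 2: flows [1->0,3->0,4->0,2->1,2->4] -> levels [8 10 10 7 10]
Step 3: flows [1->0,0->3,4->0,1=2,2=4] -> levels [9 9 10 8 9]
Step 4: flows [0=1,0->3,0=4,2->1,2->4] -> levels [8 10 8 9 10]
Step 5: flows [1->0,3->0,4->0,1->2,4->2] -> levels [11 8 10 8 8]
Step 6: flows [0->1,0->3,0->4,2->1,2->4] -> levels [8 10 8 9 10]
  -> period-2 cycle: step 6 state = step 4 state; never stabilizes
  -> state at step 30: (30-4) mod 2 = 0, same as step 4 -> [8 10 8 9 10]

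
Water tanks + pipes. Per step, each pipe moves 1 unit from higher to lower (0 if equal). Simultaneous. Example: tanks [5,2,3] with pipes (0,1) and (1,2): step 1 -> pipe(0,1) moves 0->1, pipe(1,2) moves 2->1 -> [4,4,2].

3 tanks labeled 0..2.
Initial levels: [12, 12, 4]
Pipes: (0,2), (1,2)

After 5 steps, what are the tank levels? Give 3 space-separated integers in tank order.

Answer: 9 9 10

Derivation:
Step 1: flows [0->2,1->2] -> levels [11 11 6]
Step 2: flows [0->2,1->2] -> levels [10 10 8]
Step 3: flows [0->2,1->2] -> levels [9 9 10]
Step 4: flows [2->0,2->1] -> levels [10 10 8]
  -> period-2 cycle: step 4 state = step 2 state
  -> state at step 5: (5-2) mod 2 = 1, same as step 3 -> [9 9 10]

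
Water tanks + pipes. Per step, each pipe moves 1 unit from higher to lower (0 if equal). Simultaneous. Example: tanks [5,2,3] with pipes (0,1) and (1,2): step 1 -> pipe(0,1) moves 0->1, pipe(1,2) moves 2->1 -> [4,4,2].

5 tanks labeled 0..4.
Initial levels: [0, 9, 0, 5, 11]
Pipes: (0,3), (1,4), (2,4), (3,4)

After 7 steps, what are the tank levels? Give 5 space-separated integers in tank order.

Answer: 5 5 5 4 6

Derivation:
Step 1: flows [3->0,4->1,4->2,4->3] -> levels [1 10 1 5 8]
Step 2: flows [3->0,1->4,4->2,4->3] -> levels [2 9 2 5 7]
Step 3: flows [3->0,1->4,4->2,4->3] -> levels [3 8 3 5 6]
Step 4: flows [3->0,1->4,4->2,4->3] -> levels [4 7 4 5 5]
Step 5: flows [3->0,1->4,4->2,3=4] -> levels [5 6 5 4 5]
Step 6: flows [0->3,1->4,2=4,4->3] -> levels [4 5 5 6 5]
Step 7: flows [3->0,1=4,2=4,3->4] -> levels [5 5 5 4 6]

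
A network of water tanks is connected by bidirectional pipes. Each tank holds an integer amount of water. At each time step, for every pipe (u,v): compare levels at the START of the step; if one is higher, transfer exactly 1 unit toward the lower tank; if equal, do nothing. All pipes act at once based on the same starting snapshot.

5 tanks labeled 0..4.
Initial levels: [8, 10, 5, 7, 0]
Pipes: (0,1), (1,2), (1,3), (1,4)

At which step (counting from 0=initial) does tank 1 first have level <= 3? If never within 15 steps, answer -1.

Answer: -1

Derivation:
Step 1: flows [1->0,1->2,1->3,1->4] -> levels [9 6 6 8 1]
Step 2: flows [0->1,1=2,3->1,1->4] -> levels [8 7 6 7 2]
Step 3: flows [0->1,1->2,1=3,1->4] -> levels [7 6 7 7 3]
Step 4: flows [0->1,2->1,3->1,1->4] -> levels [6 8 6 6 4]
Step 5: flows [1->0,1->2,1->3,1->4] -> levels [7 4 7 7 5]
Step 6: flows [0->1,2->1,3->1,4->1] -> levels [6 8 6 6 4]
  -> period-2 cycle (repeats step 4); tank 1 never drops to <=3
Tank 1 never reaches <=3 within 15 steps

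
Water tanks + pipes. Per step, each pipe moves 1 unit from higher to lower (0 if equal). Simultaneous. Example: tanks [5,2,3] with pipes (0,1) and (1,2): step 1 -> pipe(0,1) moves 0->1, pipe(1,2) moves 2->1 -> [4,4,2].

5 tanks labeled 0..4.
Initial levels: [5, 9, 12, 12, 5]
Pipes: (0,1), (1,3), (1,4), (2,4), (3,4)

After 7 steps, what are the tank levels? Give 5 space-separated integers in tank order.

Answer: 9 8 10 9 7

Derivation:
Step 1: flows [1->0,3->1,1->4,2->4,3->4] -> levels [6 8 11 10 8]
Step 2: flows [1->0,3->1,1=4,2->4,3->4] -> levels [7 8 10 8 10]
Step 3: flows [1->0,1=3,4->1,2=4,4->3] -> levels [8 8 10 9 8]
Step 4: flows [0=1,3->1,1=4,2->4,3->4] -> levels [8 9 9 7 10]
Step 5: flows [1->0,1->3,4->1,4->2,4->3] -> levels [9 8 10 9 7]
Step 6: flows [0->1,3->1,1->4,2->4,3->4] -> levels [8 9 9 7 10]
  -> period-2 cycle: step 6 state = step 4 state
  -> state at step 7: (7-4) mod 2 = 1, same as step 5 -> [9 8 10 9 7]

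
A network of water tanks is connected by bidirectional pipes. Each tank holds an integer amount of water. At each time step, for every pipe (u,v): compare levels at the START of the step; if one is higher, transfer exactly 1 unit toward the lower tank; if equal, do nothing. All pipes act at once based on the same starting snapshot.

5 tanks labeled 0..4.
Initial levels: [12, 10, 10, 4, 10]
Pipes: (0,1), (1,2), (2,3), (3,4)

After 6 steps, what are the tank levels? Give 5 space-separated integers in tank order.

Answer: 10 9 10 8 9

Derivation:
Step 1: flows [0->1,1=2,2->3,4->3] -> levels [11 11 9 6 9]
Step 2: flows [0=1,1->2,2->3,4->3] -> levels [11 10 9 8 8]
Step 3: flows [0->1,1->2,2->3,3=4] -> levels [10 10 9 9 8]
Step 4: flows [0=1,1->2,2=3,3->4] -> levels [10 9 10 8 9]
Step 5: flows [0->1,2->1,2->3,4->3] -> levels [9 11 8 10 8]
Step 6: flows [1->0,1->2,3->2,3->4] -> levels [10 9 10 8 9]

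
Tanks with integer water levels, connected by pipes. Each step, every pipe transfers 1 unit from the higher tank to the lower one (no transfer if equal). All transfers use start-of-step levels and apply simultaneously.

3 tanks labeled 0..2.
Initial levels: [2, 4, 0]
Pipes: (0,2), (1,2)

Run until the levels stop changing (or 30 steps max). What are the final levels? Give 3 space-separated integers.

Answer: 2 2 2

Derivation:
Step 1: flows [0->2,1->2] -> levels [1 3 2]
Step 2: flows [2->0,1->2] -> levels [2 2 2]
Step 3: flows [0=2,1=2] -> levels [2 2 2]
  -> stable (no change)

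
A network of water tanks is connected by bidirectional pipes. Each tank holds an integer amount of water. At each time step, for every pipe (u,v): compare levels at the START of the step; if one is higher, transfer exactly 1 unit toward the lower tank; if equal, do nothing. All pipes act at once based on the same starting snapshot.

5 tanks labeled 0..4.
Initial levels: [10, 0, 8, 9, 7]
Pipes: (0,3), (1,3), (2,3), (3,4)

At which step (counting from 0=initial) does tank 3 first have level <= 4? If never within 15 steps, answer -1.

Answer: 6

Derivation:
Step 1: flows [0->3,3->1,3->2,3->4] -> levels [9 1 9 7 8]
Step 2: flows [0->3,3->1,2->3,4->3] -> levels [8 2 8 9 7]
Step 3: flows [3->0,3->1,3->2,3->4] -> levels [9 3 9 5 8]
Step 4: flows [0->3,3->1,2->3,4->3] -> levels [8 4 8 7 7]
Step 5: flows [0->3,3->1,2->3,3=4] -> levels [7 5 7 8 7]
Step 6: flows [3->0,3->1,3->2,3->4] -> levels [8 6 8 4 8]
Tank 3 first reaches <=4 at step 6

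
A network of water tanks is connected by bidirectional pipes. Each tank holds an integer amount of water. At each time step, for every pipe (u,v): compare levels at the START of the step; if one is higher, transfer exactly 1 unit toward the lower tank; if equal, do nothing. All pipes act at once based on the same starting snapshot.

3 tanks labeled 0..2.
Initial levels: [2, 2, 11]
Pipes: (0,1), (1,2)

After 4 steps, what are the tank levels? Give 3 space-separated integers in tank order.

Step 1: flows [0=1,2->1] -> levels [2 3 10]
Step 2: flows [1->0,2->1] -> levels [3 3 9]
Step 3: flows [0=1,2->1] -> levels [3 4 8]
Step 4: flows [1->0,2->1] -> levels [4 4 7]

Answer: 4 4 7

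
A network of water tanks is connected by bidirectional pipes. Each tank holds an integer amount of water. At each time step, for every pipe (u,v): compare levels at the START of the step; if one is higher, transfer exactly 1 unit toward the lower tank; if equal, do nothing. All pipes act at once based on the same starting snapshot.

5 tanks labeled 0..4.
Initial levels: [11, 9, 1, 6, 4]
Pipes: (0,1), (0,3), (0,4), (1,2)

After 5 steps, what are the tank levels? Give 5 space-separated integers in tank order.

Step 1: flows [0->1,0->3,0->4,1->2] -> levels [8 9 2 7 5]
Step 2: flows [1->0,0->3,0->4,1->2] -> levels [7 7 3 8 6]
Step 3: flows [0=1,3->0,0->4,1->2] -> levels [7 6 4 7 7]
Step 4: flows [0->1,0=3,0=4,1->2] -> levels [6 6 5 7 7]
Step 5: flows [0=1,3->0,4->0,1->2] -> levels [8 5 6 6 6]

Answer: 8 5 6 6 6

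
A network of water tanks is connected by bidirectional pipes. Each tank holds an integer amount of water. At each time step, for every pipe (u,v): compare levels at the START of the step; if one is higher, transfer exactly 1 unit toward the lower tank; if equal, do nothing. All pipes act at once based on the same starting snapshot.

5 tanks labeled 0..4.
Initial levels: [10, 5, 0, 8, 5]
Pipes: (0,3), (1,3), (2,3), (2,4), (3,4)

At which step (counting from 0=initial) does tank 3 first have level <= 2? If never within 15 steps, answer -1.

Step 1: flows [0->3,3->1,3->2,4->2,3->4] -> levels [9 6 2 6 5]
Step 2: flows [0->3,1=3,3->2,4->2,3->4] -> levels [8 6 4 5 5]
Step 3: flows [0->3,1->3,3->2,4->2,3=4] -> levels [7 5 6 6 4]
Step 4: flows [0->3,3->1,2=3,2->4,3->4] -> levels [6 6 5 5 6]
Step 5: flows [0->3,1->3,2=3,4->2,4->3] -> levels [5 5 6 8 4]
Step 6: flows [3->0,3->1,3->2,2->4,3->4] -> levels [6 6 6 4 6]
Step 7: flows [0->3,1->3,2->3,2=4,4->3] -> levels [5 5 5 8 5]
Step 8: flows [3->0,3->1,3->2,2=4,3->4] -> levels [6 6 6 4 6]
  -> period-2 cycle (repeats step 6); tank 3 never drops to <=2
Tank 3 never reaches <=2 within 15 steps

Answer: -1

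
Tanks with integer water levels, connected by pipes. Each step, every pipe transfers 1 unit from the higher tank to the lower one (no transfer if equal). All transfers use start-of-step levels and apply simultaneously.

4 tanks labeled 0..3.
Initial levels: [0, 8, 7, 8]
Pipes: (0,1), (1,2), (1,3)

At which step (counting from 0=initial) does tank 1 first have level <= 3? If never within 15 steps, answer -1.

Answer: -1

Derivation:
Step 1: flows [1->0,1->2,1=3] -> levels [1 6 8 8]
Step 2: flows [1->0,2->1,3->1] -> levels [2 7 7 7]
Step 3: flows [1->0,1=2,1=3] -> levels [3 6 7 7]
Step 4: flows [1->0,2->1,3->1] -> levels [4 7 6 6]
Step 5: flows [1->0,1->2,1->3] -> levels [5 4 7 7]
Step 6: flows [0->1,2->1,3->1] -> levels [4 7 6 6]
  -> period-2 cycle (repeats step 4); tank 1 never drops to <=3
Tank 1 never reaches <=3 within 15 steps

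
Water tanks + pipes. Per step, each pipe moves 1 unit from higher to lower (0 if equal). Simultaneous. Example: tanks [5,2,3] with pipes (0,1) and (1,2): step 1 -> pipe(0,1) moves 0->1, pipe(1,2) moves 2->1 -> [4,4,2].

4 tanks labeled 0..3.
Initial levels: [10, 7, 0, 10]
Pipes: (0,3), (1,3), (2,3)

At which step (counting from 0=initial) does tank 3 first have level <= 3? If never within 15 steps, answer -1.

Answer: -1

Derivation:
Step 1: flows [0=3,3->1,3->2] -> levels [10 8 1 8]
Step 2: flows [0->3,1=3,3->2] -> levels [9 8 2 8]
Step 3: flows [0->3,1=3,3->2] -> levels [8 8 3 8]
Step 4: flows [0=3,1=3,3->2] -> levels [8 8 4 7]
Step 5: flows [0->3,1->3,3->2] -> levels [7 7 5 8]
Step 6: flows [3->0,3->1,3->2] -> levels [8 8 6 5]
Step 7: flows [0->3,1->3,2->3] -> levels [7 7 5 8]
  -> period-2 cycle (repeats step 5); tank 3 never drops to <=3
Tank 3 never reaches <=3 within 15 steps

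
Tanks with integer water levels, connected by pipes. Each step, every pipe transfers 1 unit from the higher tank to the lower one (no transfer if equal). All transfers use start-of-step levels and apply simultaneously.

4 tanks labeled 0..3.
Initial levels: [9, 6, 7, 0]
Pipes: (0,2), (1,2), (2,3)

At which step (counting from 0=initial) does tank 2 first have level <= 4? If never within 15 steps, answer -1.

Answer: 7

Derivation:
Step 1: flows [0->2,2->1,2->3] -> levels [8 7 6 1]
Step 2: flows [0->2,1->2,2->3] -> levels [7 6 7 2]
Step 3: flows [0=2,2->1,2->3] -> levels [7 7 5 3]
Step 4: flows [0->2,1->2,2->3] -> levels [6 6 6 4]
Step 5: flows [0=2,1=2,2->3] -> levels [6 6 5 5]
Step 6: flows [0->2,1->2,2=3] -> levels [5 5 7 5]
Step 7: flows [2->0,2->1,2->3] -> levels [6 6 4 6]
Tank 2 first reaches <=4 at step 7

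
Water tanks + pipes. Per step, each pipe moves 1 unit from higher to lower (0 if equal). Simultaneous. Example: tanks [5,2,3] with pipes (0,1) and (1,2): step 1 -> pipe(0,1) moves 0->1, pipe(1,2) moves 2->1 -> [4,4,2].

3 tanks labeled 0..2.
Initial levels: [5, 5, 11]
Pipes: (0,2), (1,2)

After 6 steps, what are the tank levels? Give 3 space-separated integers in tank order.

Step 1: flows [2->0,2->1] -> levels [6 6 9]
Step 2: flows [2->0,2->1] -> levels [7 7 7]
Step 3: flows [0=2,1=2] -> levels [7 7 7]
  -> stable; steps 4..6 unchanged -> [7 7 7]

Answer: 7 7 7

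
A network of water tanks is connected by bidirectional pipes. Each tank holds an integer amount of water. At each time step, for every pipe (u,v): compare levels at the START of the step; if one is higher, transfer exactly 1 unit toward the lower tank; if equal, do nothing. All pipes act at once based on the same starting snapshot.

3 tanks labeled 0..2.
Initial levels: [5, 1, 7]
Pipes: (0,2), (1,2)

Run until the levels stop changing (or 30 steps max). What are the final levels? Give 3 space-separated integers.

Step 1: flows [2->0,2->1] -> levels [6 2 5]
Step 2: flows [0->2,2->1] -> levels [5 3 5]
Step 3: flows [0=2,2->1] -> levels [5 4 4]
Step 4: flows [0->2,1=2] -> levels [4 4 5]
Step 5: flows [2->0,2->1] -> levels [5 5 3]
Step 6: flows [0->2,1->2] -> levels [4 4 5]
  -> period-2 cycle: step 6 state = step 4 state; never stabilizes
  -> state at step 30: (30-4) mod 2 = 0, same as step 4 -> [4 4 5]

Answer: 4 4 5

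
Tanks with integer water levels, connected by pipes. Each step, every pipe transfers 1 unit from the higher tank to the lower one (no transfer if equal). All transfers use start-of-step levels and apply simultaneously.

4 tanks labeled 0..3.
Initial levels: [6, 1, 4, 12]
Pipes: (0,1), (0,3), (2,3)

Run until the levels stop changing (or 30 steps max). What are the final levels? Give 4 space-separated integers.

Step 1: flows [0->1,3->0,3->2] -> levels [6 2 5 10]
Step 2: flows [0->1,3->0,3->2] -> levels [6 3 6 8]
Step 3: flows [0->1,3->0,3->2] -> levels [6 4 7 6]
Step 4: flows [0->1,0=3,2->3] -> levels [5 5 6 7]
Step 5: flows [0=1,3->0,3->2] -> levels [6 5 7 5]
Step 6: flows [0->1,0->3,2->3] -> levels [4 6 6 7]
Step 7: flows [1->0,3->0,3->2] -> levels [6 5 7 5]
  -> period-2 cycle: step 7 state = step 5 state; never stabilizes
  -> state at step 30: (30-5) mod 2 = 1, same as step 6 -> [4 6 6 7]

Answer: 4 6 6 7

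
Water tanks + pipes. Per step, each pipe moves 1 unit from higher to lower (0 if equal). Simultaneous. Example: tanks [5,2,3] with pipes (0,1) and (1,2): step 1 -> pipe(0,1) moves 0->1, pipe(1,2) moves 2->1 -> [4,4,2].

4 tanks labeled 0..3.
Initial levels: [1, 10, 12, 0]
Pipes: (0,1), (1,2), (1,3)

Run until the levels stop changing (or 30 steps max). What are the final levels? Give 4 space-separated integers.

Step 1: flows [1->0,2->1,1->3] -> levels [2 9 11 1]
Step 2: flows [1->0,2->1,1->3] -> levels [3 8 10 2]
Step 3: flows [1->0,2->1,1->3] -> levels [4 7 9 3]
Step 4: flows [1->0,2->1,1->3] -> levels [5 6 8 4]
Step 5: flows [1->0,2->1,1->3] -> levels [6 5 7 5]
Step 6: flows [0->1,2->1,1=3] -> levels [5 7 6 5]
Step 7: flows [1->0,1->2,1->3] -> levels [6 4 7 6]
Step 8: flows [0->1,2->1,3->1] -> levels [5 7 6 5]
  -> period-2 cycle: step 8 state = step 6 state; never stabilizes
  -> state at step 30: (30-6) mod 2 = 0, same as step 6 -> [5 7 6 5]

Answer: 5 7 6 5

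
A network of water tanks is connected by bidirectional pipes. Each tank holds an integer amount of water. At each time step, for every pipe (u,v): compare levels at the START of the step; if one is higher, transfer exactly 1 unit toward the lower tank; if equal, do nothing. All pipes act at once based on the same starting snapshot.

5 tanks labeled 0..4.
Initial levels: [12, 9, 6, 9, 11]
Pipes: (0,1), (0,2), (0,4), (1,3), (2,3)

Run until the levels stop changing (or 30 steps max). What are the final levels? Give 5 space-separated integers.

Answer: 12 8 8 10 9

Derivation:
Step 1: flows [0->1,0->2,0->4,1=3,3->2] -> levels [9 10 8 8 12]
Step 2: flows [1->0,0->2,4->0,1->3,2=3] -> levels [10 8 9 9 11]
Step 3: flows [0->1,0->2,4->0,3->1,2=3] -> levels [9 10 10 8 10]
Step 4: flows [1->0,2->0,4->0,1->3,2->3] -> levels [12 8 8 10 9]
Step 5: flows [0->1,0->2,0->4,3->1,3->2] -> levels [9 10 10 8 10]
  -> period-2 cycle: step 5 state = step 3 state; never stabilizes
  -> state at step 30: (30-3) mod 2 = 1, same as step 4 -> [12 8 8 10 9]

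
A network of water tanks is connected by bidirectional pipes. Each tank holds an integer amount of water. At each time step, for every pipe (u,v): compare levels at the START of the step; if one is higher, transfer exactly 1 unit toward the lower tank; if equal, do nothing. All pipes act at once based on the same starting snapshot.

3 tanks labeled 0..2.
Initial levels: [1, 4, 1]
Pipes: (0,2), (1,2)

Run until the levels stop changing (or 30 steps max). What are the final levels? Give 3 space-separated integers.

Answer: 2 2 2

Derivation:
Step 1: flows [0=2,1->2] -> levels [1 3 2]
Step 2: flows [2->0,1->2] -> levels [2 2 2]
Step 3: flows [0=2,1=2] -> levels [2 2 2]
  -> stable (no change)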